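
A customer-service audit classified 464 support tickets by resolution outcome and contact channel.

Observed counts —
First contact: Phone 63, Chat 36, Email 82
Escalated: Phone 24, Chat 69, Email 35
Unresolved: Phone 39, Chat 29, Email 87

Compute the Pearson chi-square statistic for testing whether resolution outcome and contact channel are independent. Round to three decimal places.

Row totals: 181, 128, 155. Column totals: 126, 134, 204. Grand total N = 464.
Expected counts (row total × column total / N):
  First contact, Phone: 181×126/464 = 49.1509
  First contact, Chat: 181×134/464 = 52.2716
  First contact, Email: 181×204/464 = 79.5776
  Escalated, Phone: 128×126/464 = 34.7586
  Escalated, Chat: 128×134/464 = 36.9655
  Escalated, Email: 128×204/464 = 56.2759
  Unresolved, Phone: 155×126/464 = 42.0905
  Unresolved, Chat: 155×134/464 = 44.7629
  Unresolved, Email: 155×204/464 = 68.1466
Contributions (O − E)²/E:
  (63 − 49.1509)²/49.1509 = 3.9022
  (36 − 52.2716)²/52.2716 = 5.0652
  (82 − 79.5776)²/79.5776 = 0.0737
  (24 − 34.7586)²/34.7586 = 3.3300
  (69 − 36.9655)²/36.9655 = 27.7613
  (35 − 56.2759)²/56.2759 = 8.0437
  (39 − 42.0905)²/42.0905 = 0.2269
  (29 − 44.7629)²/44.7629 = 5.5508
  (87 − 68.1466)²/68.1466 = 5.2160
χ² = 3.9022 + 5.0652 + 0.0737 + 3.3300 + 27.7613 + 8.0437 + 0.2269 + 5.5508 + 5.2160 = 59.170

59.170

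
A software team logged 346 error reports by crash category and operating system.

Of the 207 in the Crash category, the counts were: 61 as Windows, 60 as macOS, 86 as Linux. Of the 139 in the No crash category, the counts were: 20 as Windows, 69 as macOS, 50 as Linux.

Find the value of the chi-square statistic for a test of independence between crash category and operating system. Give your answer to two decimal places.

18.25

Row totals: 207, 139. Column totals: 81, 129, 136. Grand total N = 346.
Expected counts (row total × column total / N):
  Crash, Windows: 207×81/346 = 48.4595
  Crash, macOS: 207×129/346 = 77.1763
  Crash, Linux: 207×136/346 = 81.3642
  No crash, Windows: 139×81/346 = 32.5405
  No crash, macOS: 139×129/346 = 51.8237
  No crash, Linux: 139×136/346 = 54.6358
Contributions (O − E)²/E:
  (61 − 48.4595)²/48.4595 = 3.2453
  (60 − 77.1763)²/77.1763 = 3.8227
  (86 − 81.3642)²/81.3642 = 0.2641
  (20 − 32.5405)²/32.5405 = 4.8329
  (69 − 51.8237)²/51.8237 = 5.6929
  (50 − 54.6358)²/54.6358 = 0.3933
χ² = 3.2453 + 3.8227 + 0.2641 + 4.8329 + 5.6929 + 0.3933 = 18.25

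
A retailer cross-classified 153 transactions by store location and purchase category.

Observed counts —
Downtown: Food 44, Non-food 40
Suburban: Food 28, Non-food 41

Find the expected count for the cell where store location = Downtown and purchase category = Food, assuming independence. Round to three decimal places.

Row total (Downtown) = 84; column total (Food) = 72; grand total N = 153.
Expected count = (row total × column total) / N = 84 × 72 / 153 = 39.529.

39.529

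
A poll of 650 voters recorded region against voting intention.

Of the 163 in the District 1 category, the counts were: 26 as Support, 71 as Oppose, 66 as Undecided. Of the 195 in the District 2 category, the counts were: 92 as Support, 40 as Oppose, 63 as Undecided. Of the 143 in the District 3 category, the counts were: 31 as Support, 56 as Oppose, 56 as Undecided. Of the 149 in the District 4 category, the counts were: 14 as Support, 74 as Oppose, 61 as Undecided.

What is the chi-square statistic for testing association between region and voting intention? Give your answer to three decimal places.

Row totals: 163, 195, 143, 149. Column totals: 163, 241, 246. Grand total N = 650.
Expected counts (row total × column total / N):
  District 1, Support: 163×163/650 = 40.8754
  District 1, Oppose: 163×241/650 = 60.4354
  District 1, Undecided: 163×246/650 = 61.6892
  District 2, Support: 195×163/650 = 48.9000
  District 2, Oppose: 195×241/650 = 72.3000
  District 2, Undecided: 195×246/650 = 73.8000
  District 3, Support: 143×163/650 = 35.8600
  District 3, Oppose: 143×241/650 = 53.0200
  District 3, Undecided: 143×246/650 = 54.1200
  District 4, Support: 149×163/650 = 37.3646
  District 4, Oppose: 149×241/650 = 55.2446
  District 4, Undecided: 149×246/650 = 56.3908
Contributions (O − E)²/E:
  (26 − 40.8754)²/40.8754 = 5.4135
  (71 − 60.4354)²/60.4354 = 1.8468
  (66 − 61.6892)²/61.6892 = 0.3012
  (92 − 48.9000)²/48.9000 = 37.9879
  (40 − 72.3000)²/72.3000 = 14.4300
  (63 − 73.8000)²/73.8000 = 1.5805
  (31 − 35.8600)²/35.8600 = 0.6587
  (56 − 53.0200)²/53.0200 = 0.1675
  (56 − 54.1200)²/54.1200 = 0.0653
  (14 − 37.3646)²/37.3646 = 14.6102
  (74 − 55.2446)²/55.2446 = 6.3674
  (61 − 56.3908)²/56.3908 = 0.3767
χ² = 5.4135 + 1.8468 + 0.3012 + 37.9879 + 14.4300 + 1.5805 + 0.6587 + 0.1675 + 0.0653 + 14.6102 + 6.3674 + 0.3767 = 83.806

83.806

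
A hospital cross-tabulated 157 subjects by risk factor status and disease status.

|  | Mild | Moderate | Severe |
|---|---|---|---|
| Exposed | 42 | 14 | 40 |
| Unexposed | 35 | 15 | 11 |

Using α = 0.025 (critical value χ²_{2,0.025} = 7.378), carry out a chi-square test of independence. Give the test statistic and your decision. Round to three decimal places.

9.848; reject H₀

Row totals: 96, 61. Column totals: 77, 29, 51. Grand total N = 157.
Expected counts (row total × column total / N):
  Exposed, Mild: 96×77/157 = 47.0828
  Exposed, Moderate: 96×29/157 = 17.7325
  Exposed, Severe: 96×51/157 = 31.1847
  Unexposed, Mild: 61×77/157 = 29.9172
  Unexposed, Moderate: 61×29/157 = 11.2675
  Unexposed, Severe: 61×51/157 = 19.8153
Contributions (O − E)²/E:
  (42 − 47.0828)²/47.0828 = 0.5487
  (14 − 17.7325)²/17.7325 = 0.7857
  (40 − 31.1847)²/31.1847 = 2.4919
  (35 − 29.9172)²/29.9172 = 0.8635
  (15 − 11.2675)²/11.2675 = 1.2364
  (11 − 19.8153)²/19.8153 = 3.9217
χ² = 0.5487 + 0.7857 + 2.4919 + 0.8635 + 1.2364 + 3.9217 = 9.848
df = (2−1)(3−1) = 2. Since 9.848 > 7.378, reject the null hypothesis of independence at α = 0.025.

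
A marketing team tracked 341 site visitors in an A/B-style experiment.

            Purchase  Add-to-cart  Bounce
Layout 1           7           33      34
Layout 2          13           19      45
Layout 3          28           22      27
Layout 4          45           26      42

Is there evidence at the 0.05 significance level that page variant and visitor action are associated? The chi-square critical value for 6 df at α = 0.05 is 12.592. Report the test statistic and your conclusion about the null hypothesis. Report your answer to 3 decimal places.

Row totals: 74, 77, 77, 113. Column totals: 93, 100, 148. Grand total N = 341.
Expected counts (row total × column total / N):
  Layout 1, Purchase: 74×93/341 = 20.1818
  Layout 1, Add-to-cart: 74×100/341 = 21.7009
  Layout 1, Bounce: 74×148/341 = 32.1173
  Layout 2, Purchase: 77×93/341 = 21.0000
  Layout 2, Add-to-cart: 77×100/341 = 22.5806
  Layout 2, Bounce: 77×148/341 = 33.4194
  Layout 3, Purchase: 77×93/341 = 21.0000
  Layout 3, Add-to-cart: 77×100/341 = 22.5806
  Layout 3, Bounce: 77×148/341 = 33.4194
  Layout 4, Purchase: 113×93/341 = 30.8182
  Layout 4, Add-to-cart: 113×100/341 = 33.1378
  Layout 4, Bounce: 113×148/341 = 49.0440
Contributions (O − E)²/E:
  (7 − 20.1818)²/20.1818 = 8.6097
  (33 − 21.7009)²/21.7009 = 5.8832
  (34 − 32.1173)²/32.1173 = 0.1104
  (13 − 21.0000)²/21.0000 = 3.0476
  (19 − 22.5806)²/22.5806 = 0.5678
  (45 − 33.4194)²/33.4194 = 4.0129
  (28 − 21.0000)²/21.0000 = 2.3333
  (22 − 22.5806)²/22.5806 = 0.0149
  (27 − 33.4194)²/33.4194 = 1.2331
  (45 − 30.8182)²/30.8182 = 6.5261
  (26 − 33.1378)²/33.1378 = 1.5375
  (42 − 49.0440)²/49.0440 = 1.0117
χ² = 8.6097 + 5.8832 + 0.1104 + 3.0476 + 0.5678 + 4.0129 + 2.3333 + 0.0149 + 1.2331 + 6.5261 + 1.5375 + 1.0117 = 34.888
df = (4−1)(3−1) = 6. Since 34.888 > 12.592, reject the null hypothesis of independence at α = 0.05.

34.888; reject H₀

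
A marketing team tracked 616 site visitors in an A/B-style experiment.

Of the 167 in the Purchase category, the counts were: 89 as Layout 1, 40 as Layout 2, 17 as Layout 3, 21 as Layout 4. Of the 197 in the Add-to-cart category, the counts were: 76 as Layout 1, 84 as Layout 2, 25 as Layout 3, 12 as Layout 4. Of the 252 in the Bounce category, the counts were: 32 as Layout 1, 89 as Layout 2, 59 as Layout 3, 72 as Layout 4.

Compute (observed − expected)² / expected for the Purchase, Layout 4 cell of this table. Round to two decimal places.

1.96

Row total (Purchase) = 167; column total (Layout 4) = 105; N = 616.
Expected count E = 167 × 105 / 616 = 28.466.
Contribution = (O − E)²/E = (21 − 28.466)² / 28.466 = 1.96.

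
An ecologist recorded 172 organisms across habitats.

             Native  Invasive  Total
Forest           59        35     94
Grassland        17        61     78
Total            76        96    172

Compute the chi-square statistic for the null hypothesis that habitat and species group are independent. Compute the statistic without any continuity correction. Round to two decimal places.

Grand total N = 172.
Expected counts (row total × column total / N):
  Forest, Native: 94×76/172 = 41.535
  Forest, Invasive: 94×96/172 = 52.465
  Grassland, Native: 78×76/172 = 34.465
  Grassland, Invasive: 78×96/172 = 43.535
Contributions (O − E)²/E:
  (59 − 41.535)²/41.535 = 7.3438
  (35 − 52.465)²/52.465 = 5.8139
  (17 − 34.465)²/34.465 = 8.8503
  (61 − 43.535)²/43.535 = 7.0065
χ² = 7.3438 + 5.8139 + 8.8503 + 7.0065 = 29.01

29.01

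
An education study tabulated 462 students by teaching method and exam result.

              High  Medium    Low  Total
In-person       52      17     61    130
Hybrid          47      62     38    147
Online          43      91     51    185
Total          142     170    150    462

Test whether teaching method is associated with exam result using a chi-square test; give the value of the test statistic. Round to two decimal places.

47.55

Grand total N = 462.
Expected counts (row total × column total / N):
  In-person, High: 130×142/462 = 39.957
  In-person, Medium: 130×170/462 = 47.835
  In-person, Low: 130×150/462 = 42.208
  Hybrid, High: 147×142/462 = 45.182
  Hybrid, Medium: 147×170/462 = 54.091
  Hybrid, Low: 147×150/462 = 47.727
  Online, High: 185×142/462 = 56.861
  Online, Medium: 185×170/462 = 68.074
  Online, Low: 185×150/462 = 60.065
Contributions (O − E)²/E:
  (52 − 39.957)²/39.957 = 3.6297
  (17 − 47.835)²/47.835 = 19.8766
  (61 − 42.208)²/42.208 = 8.3666
  (47 − 45.182)²/45.182 = 0.0732
  (62 − 54.091)²/54.091 = 1.1564
  (38 − 47.727)²/47.727 = 1.9824
  (43 − 56.861)²/56.861 = 3.3789
  (91 − 68.074)²/68.074 = 7.7210
  (51 − 60.065)²/60.065 = 1.3681
χ² = 3.6297 + 19.8766 + 8.3666 + 0.0732 + 1.1564 + 1.9824 + 3.3789 + 7.7210 + 1.3681 = 47.55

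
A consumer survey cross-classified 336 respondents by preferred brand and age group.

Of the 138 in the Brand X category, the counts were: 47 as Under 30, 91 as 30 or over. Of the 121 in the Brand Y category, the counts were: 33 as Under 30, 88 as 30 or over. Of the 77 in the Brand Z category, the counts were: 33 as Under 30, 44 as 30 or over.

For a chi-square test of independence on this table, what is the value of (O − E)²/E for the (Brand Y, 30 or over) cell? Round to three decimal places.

0.737

Row total (Brand Y) = 121; column total (30 or over) = 223; N = 336.
Expected count E = 121 × 223 / 336 = 80.30655.
Contribution = (O − E)²/E = (88 − 80.30655)² / 80.30655 = 0.737.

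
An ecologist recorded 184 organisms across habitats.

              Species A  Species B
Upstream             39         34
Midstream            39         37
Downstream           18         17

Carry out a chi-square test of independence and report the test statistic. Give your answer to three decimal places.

Row totals: 73, 76, 35. Column totals: 96, 88. Grand total N = 184.
Expected counts (row total × column total / N):
  Upstream, Species A: 73×96/184 = 38.0870
  Upstream, Species B: 73×88/184 = 34.9130
  Midstream, Species A: 76×96/184 = 39.6522
  Midstream, Species B: 76×88/184 = 36.3478
  Downstream, Species A: 35×96/184 = 18.2609
  Downstream, Species B: 35×88/184 = 16.7391
Contributions (O − E)²/E:
  (39 − 38.0870)²/38.0870 = 0.0219
  (34 − 34.9130)²/34.9130 = 0.0239
  (39 − 39.6522)²/39.6522 = 0.0107
  (37 − 36.3478)²/36.3478 = 0.0117
  (18 − 18.2609)²/18.2609 = 0.0037
  (17 − 16.7391)²/16.7391 = 0.0041
χ² = 0.0219 + 0.0239 + 0.0107 + 0.0117 + 0.0037 + 0.0041 = 0.076

0.076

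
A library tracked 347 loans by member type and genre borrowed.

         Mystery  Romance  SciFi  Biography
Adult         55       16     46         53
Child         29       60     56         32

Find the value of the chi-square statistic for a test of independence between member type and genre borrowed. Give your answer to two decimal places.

Row totals: 170, 177. Column totals: 84, 76, 102, 85. Grand total N = 347.
Expected counts (row total × column total / N):
  Adult, Mystery: 170×84/347 = 41.1527
  Adult, Romance: 170×76/347 = 37.2334
  Adult, SciFi: 170×102/347 = 49.9712
  Adult, Biography: 170×85/347 = 41.6427
  Child, Mystery: 177×84/347 = 42.8473
  Child, Romance: 177×76/347 = 38.7666
  Child, SciFi: 177×102/347 = 52.0288
  Child, Biography: 177×85/347 = 43.3573
Contributions (O − E)²/E:
  (55 − 41.1527)²/41.1527 = 4.6594
  (16 − 37.2334)²/37.2334 = 12.1089
  (46 − 49.9712)²/49.9712 = 0.3156
  (53 − 41.6427)²/41.6427 = 3.0975
  (29 − 42.8473)²/42.8473 = 4.4751
  (60 − 38.7666)²/38.7666 = 11.6300
  (56 − 52.0288)²/52.0288 = 0.3031
  (32 − 43.3573)²/43.3573 = 2.9750
χ² = 4.6594 + 12.1089 + 0.3156 + 3.0975 + 4.4751 + 11.6300 + 0.3031 + 2.9750 = 39.56

39.56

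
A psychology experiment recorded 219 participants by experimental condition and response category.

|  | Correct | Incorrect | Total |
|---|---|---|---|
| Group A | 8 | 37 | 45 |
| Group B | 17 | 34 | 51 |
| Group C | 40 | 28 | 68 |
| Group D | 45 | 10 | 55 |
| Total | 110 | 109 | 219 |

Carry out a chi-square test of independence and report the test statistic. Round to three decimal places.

Grand total N = 219.
Expected counts (row total × column total / N):
  Group A, Correct: 45×110/219 = 22.6027
  Group A, Incorrect: 45×109/219 = 22.3973
  Group B, Correct: 51×110/219 = 25.6164
  Group B, Incorrect: 51×109/219 = 25.3836
  Group C, Correct: 68×110/219 = 34.1553
  Group C, Incorrect: 68×109/219 = 33.8447
  Group D, Correct: 55×110/219 = 27.6256
  Group D, Incorrect: 55×109/219 = 27.3744
Contributions (O − E)²/E:
  (8 − 22.6027)²/22.6027 = 9.4342
  (37 − 22.3973)²/22.3973 = 9.5207
  (17 − 25.6164)²/25.6164 = 2.8982
  (34 − 25.3836)²/25.3836 = 2.9248
  (40 − 34.1553)²/34.1553 = 1.0002
  (28 − 33.8447)²/33.8447 = 1.0093
  (45 − 27.6256)²/27.6256 = 10.9272
  (10 − 27.3744)²/27.3744 = 11.0274
χ² = 9.4342 + 9.5207 + 2.8982 + 2.9248 + 1.0002 + 1.0093 + 10.9272 + 11.0274 = 48.742

48.742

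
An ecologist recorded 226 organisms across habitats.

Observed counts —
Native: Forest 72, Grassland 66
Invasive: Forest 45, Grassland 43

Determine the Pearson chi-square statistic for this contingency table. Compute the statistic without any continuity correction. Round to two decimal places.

0.02

Row totals: 138, 88. Column totals: 117, 109. Grand total N = 226.
Expected counts (row total × column total / N):
  Native, Forest: 138×117/226 = 71.442
  Native, Grassland: 138×109/226 = 66.558
  Invasive, Forest: 88×117/226 = 45.558
  Invasive, Grassland: 88×109/226 = 42.442
Contributions (O − E)²/E:
  (72 − 71.442)²/71.442 = 0.0044
  (66 − 66.558)²/66.558 = 0.0047
  (45 − 45.558)²/45.558 = 0.0068
  (43 − 42.442)²/42.442 = 0.0073
χ² = 0.0044 + 0.0047 + 0.0068 + 0.0073 = 0.02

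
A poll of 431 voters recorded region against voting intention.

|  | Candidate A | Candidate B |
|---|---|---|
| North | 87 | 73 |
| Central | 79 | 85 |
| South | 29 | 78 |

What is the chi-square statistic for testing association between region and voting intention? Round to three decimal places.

20.166

Row totals: 160, 164, 107. Column totals: 195, 236. Grand total N = 431.
Expected counts (row total × column total / N):
  North, Candidate A: 160×195/431 = 72.3898
  North, Candidate B: 160×236/431 = 87.6102
  Central, Candidate A: 164×195/431 = 74.1995
  Central, Candidate B: 164×236/431 = 89.8005
  South, Candidate A: 107×195/431 = 48.4107
  South, Candidate B: 107×236/431 = 58.5893
Contributions (O − E)²/E:
  (87 − 72.3898)²/72.3898 = 2.9487
  (73 − 87.6102)²/87.6102 = 2.4365
  (79 − 74.1995)²/74.1995 = 0.3106
  (85 − 89.8005)²/89.8005 = 0.2566
  (29 − 48.4107)²/48.4107 = 7.7829
  (78 − 58.5893)²/58.5893 = 6.4308
χ² = 2.9487 + 2.4365 + 0.3106 + 0.2566 + 7.7829 + 6.4308 = 20.166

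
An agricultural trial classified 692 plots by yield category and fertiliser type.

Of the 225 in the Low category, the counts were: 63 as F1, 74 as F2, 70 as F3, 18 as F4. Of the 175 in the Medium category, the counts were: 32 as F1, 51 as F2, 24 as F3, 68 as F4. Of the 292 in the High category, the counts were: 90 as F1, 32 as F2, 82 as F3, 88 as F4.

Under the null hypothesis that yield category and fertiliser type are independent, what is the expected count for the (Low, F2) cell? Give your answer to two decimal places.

Row total (Low) = 225; column total (F2) = 157; grand total N = 692.
Expected count = (row total × column total) / N = 225 × 157 / 692 = 51.05.

51.05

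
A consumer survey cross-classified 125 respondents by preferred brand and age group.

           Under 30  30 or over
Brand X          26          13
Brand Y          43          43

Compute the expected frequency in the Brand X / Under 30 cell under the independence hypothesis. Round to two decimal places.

21.53

Row total (Brand X) = 39; column total (Under 30) = 69; grand total N = 125.
Expected count = (row total × column total) / N = 39 × 69 / 125 = 21.53.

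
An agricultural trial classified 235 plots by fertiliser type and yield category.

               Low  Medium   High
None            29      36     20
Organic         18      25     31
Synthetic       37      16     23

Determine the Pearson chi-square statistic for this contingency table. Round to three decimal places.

Row totals: 85, 74, 76. Column totals: 84, 77, 74. Grand total N = 235.
Expected counts (row total × column total / N):
  None, Low: 85×84/235 = 30.3830
  None, Medium: 85×77/235 = 27.8511
  None, High: 85×74/235 = 26.7660
  Organic, Low: 74×84/235 = 26.4511
  Organic, Medium: 74×77/235 = 24.2468
  Organic, High: 74×74/235 = 23.3021
  Synthetic, Low: 76×84/235 = 27.1660
  Synthetic, Medium: 76×77/235 = 24.9021
  Synthetic, High: 76×74/235 = 23.9319
Contributions (O − E)²/E:
  (29 − 30.3830)²/30.3830 = 0.0630
  (36 − 27.8511)²/27.8511 = 2.3843
  (20 − 26.7660)²/26.7660 = 1.7103
  (18 − 26.4511)²/26.4511 = 2.7001
  (25 − 24.2468)²/24.2468 = 0.0234
  (31 − 23.3021)²/23.3021 = 2.5430
  (37 − 27.1660)²/27.1660 = 3.5599
  (16 − 24.9021)²/24.9021 = 3.1824
  (23 − 23.9319)²/23.9319 = 0.0363
χ² = 0.0630 + 2.3843 + 1.7103 + 2.7001 + 0.0234 + 2.5430 + 3.5599 + 3.1824 + 0.0363 = 16.203

16.203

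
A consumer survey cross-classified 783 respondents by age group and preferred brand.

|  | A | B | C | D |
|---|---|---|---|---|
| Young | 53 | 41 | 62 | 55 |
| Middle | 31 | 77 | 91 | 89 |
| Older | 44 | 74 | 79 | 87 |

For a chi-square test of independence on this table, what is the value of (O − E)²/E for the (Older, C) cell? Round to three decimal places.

Row total (Older) = 284; column total (C) = 232; N = 783.
Expected count E = 284 × 232 / 783 = 84.1481.
Contribution = (O − E)²/E = (79 − 84.1481)² / 84.1481 = 0.315.

0.315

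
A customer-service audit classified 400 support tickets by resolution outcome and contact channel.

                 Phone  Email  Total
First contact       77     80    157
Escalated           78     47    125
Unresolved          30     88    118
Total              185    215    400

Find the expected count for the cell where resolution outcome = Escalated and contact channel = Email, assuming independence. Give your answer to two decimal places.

67.19

Row total (Escalated) = 125; column total (Email) = 215; grand total N = 400.
Expected count = (row total × column total) / N = 125 × 215 / 400 = 67.19.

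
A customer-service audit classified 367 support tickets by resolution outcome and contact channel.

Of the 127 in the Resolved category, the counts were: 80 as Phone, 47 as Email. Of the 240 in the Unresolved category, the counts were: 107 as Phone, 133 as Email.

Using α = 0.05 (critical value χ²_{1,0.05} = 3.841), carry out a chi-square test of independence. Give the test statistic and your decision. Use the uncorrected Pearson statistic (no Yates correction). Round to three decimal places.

Row totals: 127, 240. Column totals: 187, 180. Grand total N = 367.
Expected counts (row total × column total / N):
  Resolved, Phone: 127×187/367 = 64.7112
  Resolved, Email: 127×180/367 = 62.2888
  Unresolved, Phone: 240×187/367 = 122.2888
  Unresolved, Email: 240×180/367 = 117.7112
Contributions (O − E)²/E:
  (80 − 64.7112)²/64.7112 = 3.6122
  (47 − 62.2888)²/62.2888 = 3.7526
  (107 − 122.2888)²/122.2888 = 1.9114
  (133 − 117.7112)²/117.7112 = 1.9858
χ² = 3.6122 + 3.7526 + 1.9114 + 1.9858 = 11.262
df = (2−1)(2−1) = 1. Since 11.262 > 3.841, reject the null hypothesis of independence at α = 0.05.

11.262; reject H₀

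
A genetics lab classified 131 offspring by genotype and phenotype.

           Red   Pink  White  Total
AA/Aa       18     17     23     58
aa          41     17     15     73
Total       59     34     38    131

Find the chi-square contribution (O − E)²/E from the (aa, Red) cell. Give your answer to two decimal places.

Row total (aa) = 73; column total (Red) = 59; N = 131.
Expected count E = 73 × 59 / 131 = 32.878.
Contribution = (O − E)²/E = (41 − 32.878)² / 32.878 = 2.01.

2.01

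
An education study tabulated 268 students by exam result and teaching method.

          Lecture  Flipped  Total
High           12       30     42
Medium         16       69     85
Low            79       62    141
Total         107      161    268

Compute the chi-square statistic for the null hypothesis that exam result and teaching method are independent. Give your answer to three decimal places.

Grand total N = 268.
Expected counts (row total × column total / N):
  High, Lecture: 42×107/268 = 16.7687
  High, Flipped: 42×161/268 = 25.2313
  Medium, Lecture: 85×107/268 = 33.9366
  Medium, Flipped: 85×161/268 = 51.0634
  Low, Lecture: 141×107/268 = 56.2948
  Low, Flipped: 141×161/268 = 84.7052
Contributions (O − E)²/E:
  (12 − 16.7687)²/16.7687 = 1.3561
  (30 − 25.2313)²/25.2313 = 0.9013
  (16 − 33.9366)²/33.9366 = 9.4801
  (69 − 51.0634)²/51.0634 = 6.3004
  (79 − 56.2948)²/56.2948 = 9.1576
  (62 − 84.7052)²/84.7052 = 6.0861
χ² = 1.3561 + 0.9013 + 9.4801 + 6.3004 + 9.1576 + 6.0861 = 33.282

33.282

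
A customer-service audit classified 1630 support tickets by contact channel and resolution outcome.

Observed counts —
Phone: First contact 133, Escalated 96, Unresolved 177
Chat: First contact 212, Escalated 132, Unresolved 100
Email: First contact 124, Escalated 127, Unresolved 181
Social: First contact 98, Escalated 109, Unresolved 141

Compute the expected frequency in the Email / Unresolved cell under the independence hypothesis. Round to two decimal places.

Row total (Email) = 432; column total (Unresolved) = 599; grand total N = 1630.
Expected count = (row total × column total) / N = 432 × 599 / 1630 = 158.75.

158.75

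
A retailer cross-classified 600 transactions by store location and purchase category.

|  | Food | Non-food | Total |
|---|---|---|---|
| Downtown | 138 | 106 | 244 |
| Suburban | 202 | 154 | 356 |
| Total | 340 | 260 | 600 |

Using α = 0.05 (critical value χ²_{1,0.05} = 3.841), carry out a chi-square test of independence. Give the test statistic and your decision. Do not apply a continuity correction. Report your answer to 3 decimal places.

Grand total N = 600.
Expected counts (row total × column total / N):
  Downtown, Food: 244×340/600 = 138.2667
  Downtown, Non-food: 244×260/600 = 105.7333
  Suburban, Food: 356×340/600 = 201.7333
  Suburban, Non-food: 356×260/600 = 154.2667
Contributions (O − E)²/E:
  (138 − 138.2667)²/138.2667 = 0.0005
  (106 − 105.7333)²/105.7333 = 0.0007
  (202 − 201.7333)²/201.7333 = 0.0004
  (154 − 154.2667)²/154.2667 = 0.0005
χ² = 0.0005 + 0.0007 + 0.0004 + 0.0005 = 0.002
df = (2−1)(2−1) = 1. Since 0.002 < 3.841, fail to reject the null hypothesis of independence at α = 0.05.

0.002; fail to reject H₀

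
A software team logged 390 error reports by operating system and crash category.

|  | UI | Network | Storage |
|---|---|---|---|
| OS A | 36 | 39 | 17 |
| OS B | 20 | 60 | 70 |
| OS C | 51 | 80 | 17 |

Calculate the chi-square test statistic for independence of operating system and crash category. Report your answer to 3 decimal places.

Row totals: 92, 150, 148. Column totals: 107, 179, 104. Grand total N = 390.
Expected counts (row total × column total / N):
  OS A, UI: 92×107/390 = 25.2410
  OS A, Network: 92×179/390 = 42.2256
  OS A, Storage: 92×104/390 = 24.5333
  OS B, UI: 150×107/390 = 41.1538
  OS B, Network: 150×179/390 = 68.8462
  OS B, Storage: 150×104/390 = 40.0000
  OS C, UI: 148×107/390 = 40.6051
  OS C, Network: 148×179/390 = 67.9282
  OS C, Storage: 148×104/390 = 39.4667
Contributions (O − E)²/E:
  (36 − 25.2410)²/25.2410 = 4.5860
  (39 − 42.2256)²/42.2256 = 0.2464
  (17 − 24.5333)²/24.5333 = 2.3132
  (20 − 41.1538)²/41.1538 = 10.8734
  (60 − 68.8462)²/68.8462 = 1.1367
  (70 − 40.0000)²/40.0000 = 22.5000
  (51 − 40.6051)²/40.6051 = 2.6611
  (80 − 67.9282)²/67.9282 = 2.1453
  (17 − 39.4667)²/39.4667 = 12.7893
χ² = 4.5860 + 0.2464 + 2.3132 + 10.8734 + 1.1367 + 22.5000 + 2.6611 + 2.1453 + 12.7893 = 59.251

59.251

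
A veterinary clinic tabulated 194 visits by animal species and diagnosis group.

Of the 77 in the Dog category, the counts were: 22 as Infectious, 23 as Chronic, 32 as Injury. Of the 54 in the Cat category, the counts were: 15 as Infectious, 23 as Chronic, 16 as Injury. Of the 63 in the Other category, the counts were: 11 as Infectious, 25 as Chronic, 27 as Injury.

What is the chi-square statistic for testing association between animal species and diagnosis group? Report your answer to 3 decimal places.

Row totals: 77, 54, 63. Column totals: 48, 71, 75. Grand total N = 194.
Expected counts (row total × column total / N):
  Dog, Infectious: 77×48/194 = 19.0515
  Dog, Chronic: 77×71/194 = 28.1804
  Dog, Injury: 77×75/194 = 29.7680
  Cat, Infectious: 54×48/194 = 13.3608
  Cat, Chronic: 54×71/194 = 19.7629
  Cat, Injury: 54×75/194 = 20.8763
  Other, Infectious: 63×48/194 = 15.5876
  Other, Chronic: 63×71/194 = 23.0567
  Other, Injury: 63×75/194 = 24.3557
Contributions (O − E)²/E:
  (22 − 19.0515)²/19.0515 = 0.4563
  (23 − 28.1804)²/28.1804 = 0.9523
  (32 − 29.7680)²/29.7680 = 0.1674
  (15 − 13.3608)²/13.3608 = 0.2011
  (23 − 19.7629)²/19.7629 = 0.5302
  (16 − 20.8763)²/20.8763 = 1.1390
  (11 − 15.5876)²/15.5876 = 1.3502
  (25 − 23.0567)²/23.0567 = 0.1638
  (27 − 24.3557)²/24.3557 = 0.2871
χ² = 0.4563 + 0.9523 + 0.1674 + 0.2011 + 0.5302 + 1.1390 + 1.3502 + 0.1638 + 0.2871 = 5.247

5.247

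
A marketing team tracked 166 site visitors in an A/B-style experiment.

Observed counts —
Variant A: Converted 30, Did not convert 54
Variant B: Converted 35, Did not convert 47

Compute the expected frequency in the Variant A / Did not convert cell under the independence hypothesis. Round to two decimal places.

Row total (Variant A) = 84; column total (Did not convert) = 101; grand total N = 166.
Expected count = (row total × column total) / N = 84 × 101 / 166 = 51.11.

51.11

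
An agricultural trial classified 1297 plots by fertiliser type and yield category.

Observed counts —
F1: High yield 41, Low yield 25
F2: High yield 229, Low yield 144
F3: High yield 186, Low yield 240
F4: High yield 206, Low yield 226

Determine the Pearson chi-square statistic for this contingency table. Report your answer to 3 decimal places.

Row totals: 66, 373, 426, 432. Column totals: 662, 635. Grand total N = 1297.
Expected counts (row total × column total / N):
  F1, High yield: 66×662/1297 = 33.6870
  F1, Low yield: 66×635/1297 = 32.3130
  F2, High yield: 373×662/1297 = 190.3824
  F2, Low yield: 373×635/1297 = 182.6176
  F3, High yield: 426×662/1297 = 217.4341
  F3, Low yield: 426×635/1297 = 208.5659
  F4, High yield: 432×662/1297 = 220.4965
  F4, Low yield: 432×635/1297 = 211.5035
Contributions (O − E)²/E:
  (41 − 33.6870)²/33.6870 = 1.5876
  (25 − 32.3130)²/32.3130 = 1.6551
  (229 − 190.3824)²/190.3824 = 7.8333
  (144 − 182.6176)²/182.6176 = 8.1663
  (186 − 217.4341)²/217.4341 = 4.5444
  (240 − 208.5659)²/208.5659 = 4.7376
  (206 − 220.4965)²/220.4965 = 0.9531
  (226 − 211.5035)²/211.5035 = 0.9936
χ² = 1.5876 + 1.6551 + 7.8333 + 8.1663 + 4.5444 + 4.7376 + 0.9531 + 0.9936 = 30.471

30.471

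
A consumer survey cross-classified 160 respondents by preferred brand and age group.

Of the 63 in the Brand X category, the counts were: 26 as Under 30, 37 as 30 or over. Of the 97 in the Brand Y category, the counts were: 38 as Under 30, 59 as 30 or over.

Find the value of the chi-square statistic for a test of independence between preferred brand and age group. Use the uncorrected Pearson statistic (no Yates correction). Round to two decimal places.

0.07

Row totals: 63, 97. Column totals: 64, 96. Grand total N = 160.
Expected counts (row total × column total / N):
  Brand X, Under 30: 63×64/160 = 25.200
  Brand X, 30 or over: 63×96/160 = 37.800
  Brand Y, Under 30: 97×64/160 = 38.800
  Brand Y, 30 or over: 97×96/160 = 58.200
Contributions (O − E)²/E:
  (26 − 25.200)²/25.200 = 0.0254
  (37 − 37.800)²/37.800 = 0.0169
  (38 − 38.800)²/38.800 = 0.0165
  (59 − 58.200)²/58.200 = 0.0110
χ² = 0.0254 + 0.0169 + 0.0165 + 0.0110 = 0.07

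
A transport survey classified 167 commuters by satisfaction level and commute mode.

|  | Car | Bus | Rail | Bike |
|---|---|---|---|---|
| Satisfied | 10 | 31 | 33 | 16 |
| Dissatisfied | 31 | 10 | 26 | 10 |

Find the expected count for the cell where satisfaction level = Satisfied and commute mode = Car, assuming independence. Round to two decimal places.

22.10

Row total (Satisfied) = 90; column total (Car) = 41; grand total N = 167.
Expected count = (row total × column total) / N = 90 × 41 / 167 = 22.10.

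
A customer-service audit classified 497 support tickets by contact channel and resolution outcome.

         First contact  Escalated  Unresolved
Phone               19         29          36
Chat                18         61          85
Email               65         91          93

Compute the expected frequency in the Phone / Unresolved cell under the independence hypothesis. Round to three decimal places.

36.169

Row total (Phone) = 84; column total (Unresolved) = 214; grand total N = 497.
Expected count = (row total × column total) / N = 84 × 214 / 497 = 36.169.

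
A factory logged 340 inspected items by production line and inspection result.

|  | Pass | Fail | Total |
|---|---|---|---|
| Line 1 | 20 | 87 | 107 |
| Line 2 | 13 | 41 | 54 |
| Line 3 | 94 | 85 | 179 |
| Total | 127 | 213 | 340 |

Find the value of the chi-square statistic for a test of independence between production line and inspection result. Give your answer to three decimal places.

37.575

Grand total N = 340.
Expected counts (row total × column total / N):
  Line 1, Pass: 107×127/340 = 39.9676
  Line 1, Fail: 107×213/340 = 67.0324
  Line 2, Pass: 54×127/340 = 20.1706
  Line 2, Fail: 54×213/340 = 33.8294
  Line 3, Pass: 179×127/340 = 66.8618
  Line 3, Fail: 179×213/340 = 112.1382
Contributions (O − E)²/E:
  (20 − 39.9676)²/39.9676 = 9.9757
  (87 − 67.0324)²/67.0324 = 5.9479
  (13 − 20.1706)²/20.1706 = 2.5491
  (41 − 33.8294)²/33.8294 = 1.5199
  (94 − 66.8618)²/66.8618 = 11.0150
  (85 − 112.1382)²/112.1382 = 6.5676
χ² = 9.9757 + 5.9479 + 2.5491 + 1.5199 + 11.0150 + 6.5676 = 37.575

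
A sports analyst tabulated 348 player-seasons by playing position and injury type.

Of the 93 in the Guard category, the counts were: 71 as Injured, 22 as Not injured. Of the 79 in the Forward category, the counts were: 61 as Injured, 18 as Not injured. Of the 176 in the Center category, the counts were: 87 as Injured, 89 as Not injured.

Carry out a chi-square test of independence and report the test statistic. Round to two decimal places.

Row totals: 93, 79, 176. Column totals: 219, 129. Grand total N = 348.
Expected counts (row total × column total / N):
  Guard, Injured: 93×219/348 = 58.526
  Guard, Not injured: 93×129/348 = 34.474
  Forward, Injured: 79×219/348 = 49.716
  Forward, Not injured: 79×129/348 = 29.284
  Center, Injured: 176×219/348 = 110.759
  Center, Not injured: 176×129/348 = 65.241
Contributions (O − E)²/E:
  (71 − 58.526)²/58.526 = 2.6587
  (22 − 34.474)²/34.474 = 4.5136
  (61 − 49.716)²/49.716 = 2.5611
  (18 − 29.284)²/29.284 = 4.3481
  (87 − 110.759)²/110.759 = 5.0966
  (89 − 65.241)²/65.241 = 8.6524
χ² = 2.6587 + 4.5136 + 2.5611 + 4.3481 + 5.0966 + 8.6524 = 27.83

27.83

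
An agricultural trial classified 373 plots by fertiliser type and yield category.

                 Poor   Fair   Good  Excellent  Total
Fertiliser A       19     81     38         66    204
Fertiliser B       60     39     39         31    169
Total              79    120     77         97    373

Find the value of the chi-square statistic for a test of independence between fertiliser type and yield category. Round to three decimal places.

45.739

Grand total N = 373.
Expected counts (row total × column total / N):
  Fertiliser A, Poor: 204×79/373 = 43.2064
  Fertiliser A, Fair: 204×120/373 = 65.6300
  Fertiliser A, Good: 204×77/373 = 42.1126
  Fertiliser A, Excellent: 204×97/373 = 53.0509
  Fertiliser B, Poor: 169×79/373 = 35.7936
  Fertiliser B, Fair: 169×120/373 = 54.3700
  Fertiliser B, Good: 169×77/373 = 34.8874
  Fertiliser B, Excellent: 169×97/373 = 43.9491
Contributions (O − E)²/E:
  (19 − 43.2064)²/43.2064 = 13.5616
  (81 − 65.6300)²/65.6300 = 3.5995
  (38 − 42.1126)²/42.1126 = 0.4016
  (66 − 53.0509)²/53.0509 = 3.1607
  (60 − 35.7936)²/35.7936 = 16.3702
  (39 − 54.3700)²/54.3700 = 4.3450
  (39 − 34.8874)²/34.8874 = 0.4848
  (31 − 43.9491)²/43.9491 = 3.8153
χ² = 13.5616 + 3.5995 + 0.4016 + 3.1607 + 16.3702 + 4.3450 + 0.4848 + 3.8153 = 45.739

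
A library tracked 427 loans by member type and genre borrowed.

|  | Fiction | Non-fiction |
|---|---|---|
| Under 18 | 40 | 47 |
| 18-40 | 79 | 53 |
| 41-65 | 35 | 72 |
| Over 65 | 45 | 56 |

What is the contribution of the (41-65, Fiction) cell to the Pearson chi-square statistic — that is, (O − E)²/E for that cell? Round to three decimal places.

4.432

Row total (41-65) = 107; column total (Fiction) = 199; N = 427.
Expected count E = 107 × 199 / 427 = 49.8665.
Contribution = (O − E)²/E = (35 − 49.8665)² / 49.8665 = 4.432.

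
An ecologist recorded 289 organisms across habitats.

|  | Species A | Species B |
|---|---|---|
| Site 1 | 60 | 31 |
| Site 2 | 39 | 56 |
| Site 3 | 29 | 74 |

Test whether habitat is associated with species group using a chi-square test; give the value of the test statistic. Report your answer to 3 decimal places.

Row totals: 91, 95, 103. Column totals: 128, 161. Grand total N = 289.
Expected counts (row total × column total / N):
  Site 1, Species A: 91×128/289 = 40.3045
  Site 1, Species B: 91×161/289 = 50.6955
  Site 2, Species A: 95×128/289 = 42.0761
  Site 2, Species B: 95×161/289 = 52.9239
  Site 3, Species A: 103×128/289 = 45.6194
  Site 3, Species B: 103×161/289 = 57.3806
Contributions (O − E)²/E:
  (60 − 40.3045)²/40.3045 = 9.6246
  (31 − 50.6955)²/50.6955 = 7.6518
  (39 − 42.0761)²/42.0761 = 0.2249
  (56 − 52.9239)²/52.9239 = 0.1788
  (29 − 45.6194)²/45.6194 = 6.0545
  (74 − 57.3806)²/57.3806 = 4.8136
χ² = 9.6246 + 7.6518 + 0.2249 + 0.1788 + 6.0545 + 4.8136 = 28.548

28.548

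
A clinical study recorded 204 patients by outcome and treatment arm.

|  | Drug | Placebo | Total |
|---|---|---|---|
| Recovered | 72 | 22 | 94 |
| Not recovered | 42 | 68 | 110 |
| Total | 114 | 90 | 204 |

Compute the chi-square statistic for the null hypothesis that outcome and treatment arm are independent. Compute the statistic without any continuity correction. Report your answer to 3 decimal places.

Grand total N = 204.
Expected counts (row total × column total / N):
  Recovered, Drug: 94×114/204 = 52.5294
  Recovered, Placebo: 94×90/204 = 41.4706
  Not recovered, Drug: 110×114/204 = 61.4706
  Not recovered, Placebo: 110×90/204 = 48.5294
Contributions (O − E)²/E:
  (72 − 52.5294)²/52.5294 = 7.2170
  (22 − 41.4706)²/41.4706 = 9.1415
  (42 − 61.4706)²/61.4706 = 6.1672
  (68 − 48.5294)²/48.5294 = 7.8118
χ² = 7.2170 + 9.1415 + 6.1672 + 7.8118 = 30.338

30.338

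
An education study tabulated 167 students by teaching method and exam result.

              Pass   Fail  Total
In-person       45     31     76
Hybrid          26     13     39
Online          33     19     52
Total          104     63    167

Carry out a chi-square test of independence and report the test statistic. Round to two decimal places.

Grand total N = 167.
Expected counts (row total × column total / N):
  In-person, Pass: 76×104/167 = 47.329
  In-person, Fail: 76×63/167 = 28.671
  Hybrid, Pass: 39×104/167 = 24.287
  Hybrid, Fail: 39×63/167 = 14.713
  Online, Pass: 52×104/167 = 32.383
  Online, Fail: 52×63/167 = 19.617
Contributions (O − E)²/E:
  (45 − 47.329)²/47.329 = 0.1146
  (31 − 28.671)²/28.671 = 0.1892
  (26 − 24.287)²/24.287 = 0.1208
  (13 − 14.713)²/14.713 = 0.1994
  (33 − 32.383)²/32.383 = 0.0118
  (19 − 19.617)²/19.617 = 0.0194
χ² = 0.1146 + 0.1892 + 0.1208 + 0.1994 + 0.0118 + 0.0194 = 0.66

0.66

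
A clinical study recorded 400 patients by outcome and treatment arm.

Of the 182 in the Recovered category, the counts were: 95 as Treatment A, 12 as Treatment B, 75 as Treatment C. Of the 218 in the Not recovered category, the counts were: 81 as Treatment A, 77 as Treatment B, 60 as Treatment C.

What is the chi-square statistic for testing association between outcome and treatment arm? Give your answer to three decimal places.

47.396

Row totals: 182, 218. Column totals: 176, 89, 135. Grand total N = 400.
Expected counts (row total × column total / N):
  Recovered, Treatment A: 182×176/400 = 80.0800
  Recovered, Treatment B: 182×89/400 = 40.4950
  Recovered, Treatment C: 182×135/400 = 61.4250
  Not recovered, Treatment A: 218×176/400 = 95.9200
  Not recovered, Treatment B: 218×89/400 = 48.5050
  Not recovered, Treatment C: 218×135/400 = 73.5750
Contributions (O − E)²/E:
  (95 − 80.0800)²/80.0800 = 2.7798
  (12 − 40.4950)²/40.4950 = 20.0510
  (75 − 61.4250)²/61.4250 = 3.0001
  (81 − 95.9200)²/95.9200 = 2.3208
  (77 − 48.5050)²/48.5050 = 16.7398
  (60 − 73.5750)²/73.5750 = 2.5047
χ² = 2.7798 + 20.0510 + 3.0001 + 2.3208 + 16.7398 + 2.5047 = 47.396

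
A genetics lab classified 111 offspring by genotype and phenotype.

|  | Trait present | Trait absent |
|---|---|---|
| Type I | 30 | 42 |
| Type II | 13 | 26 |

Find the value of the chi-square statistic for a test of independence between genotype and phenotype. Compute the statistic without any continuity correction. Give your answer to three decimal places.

Row totals: 72, 39. Column totals: 43, 68. Grand total N = 111.
Expected counts (row total × column total / N):
  Type I, Trait present: 72×43/111 = 27.8919
  Type I, Trait absent: 72×68/111 = 44.1081
  Type II, Trait present: 39×43/111 = 15.1081
  Type II, Trait absent: 39×68/111 = 23.8919
Contributions (O − E)²/E:
  (30 − 27.8919)²/27.8919 = 0.1593
  (42 − 44.1081)²/44.1081 = 0.1008
  (13 − 15.1081)²/15.1081 = 0.2942
  (26 − 23.8919)²/23.8919 = 0.1860
χ² = 0.1593 + 0.1008 + 0.2942 + 0.1860 = 0.740

0.740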